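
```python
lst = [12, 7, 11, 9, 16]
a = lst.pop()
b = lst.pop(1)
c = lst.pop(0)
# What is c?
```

After line 1: lst = [12, 7, 11, 9, 16]
After line 2 (pop() -> a = 16): lst = [12, 7, 11, 9]
After line 3 (pop(1) -> b = 7): lst = [12, 11, 9]
After line 4 (pop(0) -> c = 12): lst = [11, 9]

12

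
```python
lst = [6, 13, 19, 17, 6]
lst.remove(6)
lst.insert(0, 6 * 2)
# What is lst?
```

After line 1: lst = [6, 13, 19, 17, 6]
After line 2 (remove first 6): lst = [13, 19, 17, 6]
After line 3 (insert 12 at index 0): lst = [12, 13, 19, 17, 6]

[12, 13, 19, 17, 6]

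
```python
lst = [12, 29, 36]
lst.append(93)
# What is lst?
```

[12, 29, 36, 93]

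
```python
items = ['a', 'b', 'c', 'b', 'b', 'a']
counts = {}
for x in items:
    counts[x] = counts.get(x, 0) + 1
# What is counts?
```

Initial: counts = {}, items = ['a', 'b', 'c', 'b', 'b', 'a']
See 'a': counts = {'a': 1}
See 'b': counts = {'a': 1, 'b': 1}
See 'c': counts = {'a': 1, 'b': 1, 'c': 1}
See 'b': counts = {'a': 1, 'b': 2, 'c': 1}
See 'b': counts = {'a': 1, 'b': 3, 'c': 1}
See 'a': counts = {'a': 2, 'b': 3, 'c': 1}

{'a': 2, 'b': 3, 'c': 1}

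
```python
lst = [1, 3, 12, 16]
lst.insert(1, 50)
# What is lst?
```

[1, 50, 3, 12, 16]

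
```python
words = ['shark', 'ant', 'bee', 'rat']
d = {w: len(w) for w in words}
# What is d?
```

{'shark': 5, 'ant': 3, 'bee': 3, 'rat': 3}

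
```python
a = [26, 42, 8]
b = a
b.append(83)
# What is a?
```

After line 1: a = [26, 42, 8]
After line 2 (b = a is an alias, same object): a = [26, 42, 8], b = [26, 42, 8]
After line 3 (b.append mutates the shared list): a = [26, 42, 8, 83], b = [26, 42, 8, 83]

[26, 42, 8, 83]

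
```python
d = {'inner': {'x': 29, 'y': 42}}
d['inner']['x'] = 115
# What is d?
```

After line 1: d = {'inner': {'x': 29, 'y': 42}}
After line 2 (inner x overwritten): d = {'inner': {'x': 115, 'y': 42}}

{'inner': {'x': 115, 'y': 42}}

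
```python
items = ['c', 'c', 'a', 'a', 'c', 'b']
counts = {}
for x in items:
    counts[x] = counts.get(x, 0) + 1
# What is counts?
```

Initial: counts = {}, items = ['c', 'c', 'a', 'a', 'c', 'b']
See 'c': counts = {'c': 1}
See 'c': counts = {'c': 2}
See 'a': counts = {'c': 2, 'a': 1}
See 'a': counts = {'c': 2, 'a': 2}
See 'c': counts = {'c': 3, 'a': 2}
See 'b': counts = {'c': 3, 'a': 2, 'b': 1}

{'c': 3, 'a': 2, 'b': 1}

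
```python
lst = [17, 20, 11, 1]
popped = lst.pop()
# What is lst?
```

[17, 20, 11]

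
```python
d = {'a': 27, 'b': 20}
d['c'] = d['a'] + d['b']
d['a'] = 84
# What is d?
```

After line 1: d = {'a': 27, 'b': 20}
After line 2 (d['c'] = 27 + 20): d = {'a': 27, 'b': 20, 'c': 47}
After line 3: d = {'a': 84, 'b': 20, 'c': 47}

{'a': 84, 'b': 20, 'c': 47}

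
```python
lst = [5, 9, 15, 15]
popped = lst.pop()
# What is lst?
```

[5, 9, 15]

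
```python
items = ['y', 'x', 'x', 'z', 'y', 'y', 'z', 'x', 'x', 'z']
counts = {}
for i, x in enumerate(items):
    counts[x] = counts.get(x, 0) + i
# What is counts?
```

Initial: counts = {}, items = ['y', 'x', 'x', 'z', 'y', 'y', 'z', 'x', 'x', 'z']
i=0, x='y': counts = {'y': 0}
i=1, x='x': counts = {'y': 0, 'x': 1}
i=2, x='x': counts = {'y': 0, 'x': 3}
i=3, x='z': counts = {'y': 0, 'x': 3, 'z': 3}
i=4, x='y': counts = {'y': 4, 'x': 3, 'z': 3}
i=5, x='y': counts = {'y': 9, 'x': 3, 'z': 3}
i=6, x='z': counts = {'y': 9, 'x': 3, 'z': 9}
i=7, x='x': counts = {'y': 9, 'x': 10, 'z': 9}
i=8, x='x': counts = {'y': 9, 'x': 18, 'z': 9}
i=9, x='z': counts = {'y': 9, 'x': 18, 'z': 18}

{'y': 9, 'x': 18, 'z': 18}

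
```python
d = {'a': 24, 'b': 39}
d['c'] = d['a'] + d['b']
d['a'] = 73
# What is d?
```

After line 1: d = {'a': 24, 'b': 39}
After line 2 (d['c'] = 24 + 39): d = {'a': 24, 'b': 39, 'c': 63}
After line 3: d = {'a': 73, 'b': 39, 'c': 63}

{'a': 73, 'b': 39, 'c': 63}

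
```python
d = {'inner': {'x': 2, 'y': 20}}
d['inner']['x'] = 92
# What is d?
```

After line 1: d = {'inner': {'x': 2, 'y': 20}}
After line 2 (inner x overwritten): d = {'inner': {'x': 92, 'y': 20}}

{'inner': {'x': 92, 'y': 20}}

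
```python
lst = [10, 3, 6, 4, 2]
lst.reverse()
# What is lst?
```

[2, 4, 6, 3, 10]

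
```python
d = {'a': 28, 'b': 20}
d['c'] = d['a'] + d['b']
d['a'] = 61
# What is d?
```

After line 1: d = {'a': 28, 'b': 20}
After line 2 (d['c'] = 28 + 20): d = {'a': 28, 'b': 20, 'c': 48}
After line 3: d = {'a': 61, 'b': 20, 'c': 48}

{'a': 61, 'b': 20, 'c': 48}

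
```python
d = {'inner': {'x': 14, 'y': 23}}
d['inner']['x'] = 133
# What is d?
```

After line 1: d = {'inner': {'x': 14, 'y': 23}}
After line 2 (inner x overwritten): d = {'inner': {'x': 133, 'y': 23}}

{'inner': {'x': 133, 'y': 23}}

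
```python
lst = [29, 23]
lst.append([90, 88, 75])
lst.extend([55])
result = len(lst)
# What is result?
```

After line 1: lst = [29, 23]
After line 2 (append adds [90, 88, 75] as single element): lst = [29, 23, [90, 88, 75]]
After line 3 (extend unpacks [55], adds 55): lst = [29, 23, [90, 88, 75], 55]
After line 4: result = len(lst) = 4

4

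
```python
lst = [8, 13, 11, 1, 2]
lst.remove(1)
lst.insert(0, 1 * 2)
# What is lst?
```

After line 1: lst = [8, 13, 11, 1, 2]
After line 2 (remove first 1): lst = [8, 13, 11, 2]
After line 3 (insert 2 at index 0): lst = [2, 8, 13, 11, 2]

[2, 8, 13, 11, 2]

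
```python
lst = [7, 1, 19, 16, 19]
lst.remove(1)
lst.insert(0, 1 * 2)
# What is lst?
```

After line 1: lst = [7, 1, 19, 16, 19]
After line 2 (remove first 1): lst = [7, 19, 16, 19]
After line 3 (insert 2 at index 0): lst = [2, 7, 19, 16, 19]

[2, 7, 19, 16, 19]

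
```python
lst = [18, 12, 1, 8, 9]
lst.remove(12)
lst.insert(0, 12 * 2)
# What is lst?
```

After line 1: lst = [18, 12, 1, 8, 9]
After line 2 (remove first 12): lst = [18, 1, 8, 9]
After line 3 (insert 24 at index 0): lst = [24, 18, 1, 8, 9]

[24, 18, 1, 8, 9]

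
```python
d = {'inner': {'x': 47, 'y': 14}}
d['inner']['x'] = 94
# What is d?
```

After line 1: d = {'inner': {'x': 47, 'y': 14}}
After line 2 (inner x overwritten): d = {'inner': {'x': 94, 'y': 14}}

{'inner': {'x': 94, 'y': 14}}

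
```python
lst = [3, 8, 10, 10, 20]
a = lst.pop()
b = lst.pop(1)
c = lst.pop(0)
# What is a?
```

After line 1: lst = [3, 8, 10, 10, 20]
After line 2 (pop() -> a = 20): lst = [3, 8, 10, 10]
After line 3 (pop(1) -> b = 8): lst = [3, 10, 10]
After line 4 (pop(0) -> c = 3): lst = [10, 10]

20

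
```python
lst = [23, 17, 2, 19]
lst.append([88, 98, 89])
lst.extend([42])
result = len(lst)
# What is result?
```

After line 1: lst = [23, 17, 2, 19]
After line 2 (append adds [88, 98, 89] as single element): lst = [23, 17, 2, 19, [88, 98, 89]]
After line 3 (extend unpacks [42], adds 42): lst = [23, 17, 2, 19, [88, 98, 89], 42]
After line 4: result = len(lst) = 6

6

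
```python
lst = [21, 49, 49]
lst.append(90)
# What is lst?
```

[21, 49, 49, 90]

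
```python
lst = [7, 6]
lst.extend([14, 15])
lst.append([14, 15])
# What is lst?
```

After line 1: lst = [7, 6]
After line 2 (extend unpacks [14, 15]): lst = [7, 6, 14, 15]
After line 3 (append adds [14, 15] as single element): lst = [7, 6, 14, 15, [14, 15]]

[7, 6, 14, 15, [14, 15]]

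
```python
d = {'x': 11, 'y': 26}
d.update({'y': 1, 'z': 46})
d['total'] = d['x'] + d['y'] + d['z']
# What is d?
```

After line 1: d = {'x': 11, 'y': 26}
After line 2 (y overwritten, z added): d = {'x': 11, 'y': 1, 'z': 46}
After line 3 (total = 11 + 1 + 46 = 58): d = {'x': 11, 'y': 1, 'z': 46, 'total': 58}

{'x': 11, 'y': 1, 'z': 46, 'total': 58}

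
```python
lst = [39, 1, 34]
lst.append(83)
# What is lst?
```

[39, 1, 34, 83]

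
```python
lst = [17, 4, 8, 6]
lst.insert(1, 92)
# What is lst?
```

[17, 92, 4, 8, 6]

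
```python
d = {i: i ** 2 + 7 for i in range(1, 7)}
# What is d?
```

{1: 8, 2: 11, 3: 16, 4: 23, 5: 32, 6: 43}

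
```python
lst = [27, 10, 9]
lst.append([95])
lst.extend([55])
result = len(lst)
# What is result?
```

After line 1: lst = [27, 10, 9]
After line 2 (append adds [95] as single element): lst = [27, 10, 9, [95]]
After line 3 (extend unpacks [55], adds 55): lst = [27, 10, 9, [95], 55]
After line 4: result = len(lst) = 5

5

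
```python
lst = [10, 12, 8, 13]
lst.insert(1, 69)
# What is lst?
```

[10, 69, 12, 8, 13]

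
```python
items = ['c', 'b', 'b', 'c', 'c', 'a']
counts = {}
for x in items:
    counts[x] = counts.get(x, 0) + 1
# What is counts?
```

Initial: counts = {}, items = ['c', 'b', 'b', 'c', 'c', 'a']
See 'c': counts = {'c': 1}
See 'b': counts = {'c': 1, 'b': 1}
See 'b': counts = {'c': 1, 'b': 2}
See 'c': counts = {'c': 2, 'b': 2}
See 'c': counts = {'c': 3, 'b': 2}
See 'a': counts = {'c': 3, 'b': 2, 'a': 1}

{'c': 3, 'b': 2, 'a': 1}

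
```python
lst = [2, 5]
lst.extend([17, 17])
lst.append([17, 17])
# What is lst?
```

After line 1: lst = [2, 5]
After line 2 (extend unpacks [17, 17]): lst = [2, 5, 17, 17]
After line 3 (append adds [17, 17] as single element): lst = [2, 5, 17, 17, [17, 17]]

[2, 5, 17, 17, [17, 17]]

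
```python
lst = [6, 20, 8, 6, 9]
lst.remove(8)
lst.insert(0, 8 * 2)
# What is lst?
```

After line 1: lst = [6, 20, 8, 6, 9]
After line 2 (remove first 8): lst = [6, 20, 6, 9]
After line 3 (insert 16 at index 0): lst = [16, 6, 20, 6, 9]

[16, 6, 20, 6, 9]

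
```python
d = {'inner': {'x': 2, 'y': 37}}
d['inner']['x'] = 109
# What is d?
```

After line 1: d = {'inner': {'x': 2, 'y': 37}}
After line 2 (inner x overwritten): d = {'inner': {'x': 109, 'y': 37}}

{'inner': {'x': 109, 'y': 37}}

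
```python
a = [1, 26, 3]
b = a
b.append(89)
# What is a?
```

After line 1: a = [1, 26, 3]
After line 2 (b = a is an alias, same object): a = [1, 26, 3], b = [1, 26, 3]
After line 3 (b.append mutates the shared list): a = [1, 26, 3, 89], b = [1, 26, 3, 89]

[1, 26, 3, 89]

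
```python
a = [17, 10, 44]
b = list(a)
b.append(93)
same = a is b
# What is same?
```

After line 1: a = [17, 10, 44]
After line 2 (b = list(a) is a shallow copy, new object): a = [17, 10, 44], b = [17, 10, 44]
After line 3 (append only mutates b): a = [17, 10, 44], b = [17, 10, 44, 93]
After line 4 (same = a is b; different objects -> False): same = False

False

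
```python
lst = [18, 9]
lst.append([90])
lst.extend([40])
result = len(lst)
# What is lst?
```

After line 1: lst = [18, 9]
After line 2 (append adds [90] as single element): lst = [18, 9, [90]]
After line 3 (extend unpacks [40], adds 40): lst = [18, 9, [90], 40]
After line 4: result = len(lst) = 4

[18, 9, [90], 40]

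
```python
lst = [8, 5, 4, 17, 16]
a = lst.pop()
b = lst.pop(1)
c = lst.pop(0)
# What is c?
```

After line 1: lst = [8, 5, 4, 17, 16]
After line 2 (pop() -> a = 16): lst = [8, 5, 4, 17]
After line 3 (pop(1) -> b = 5): lst = [8, 4, 17]
After line 4 (pop(0) -> c = 8): lst = [4, 17]

8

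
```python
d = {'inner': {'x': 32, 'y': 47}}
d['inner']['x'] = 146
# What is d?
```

After line 1: d = {'inner': {'x': 32, 'y': 47}}
After line 2 (inner x overwritten): d = {'inner': {'x': 146, 'y': 47}}

{'inner': {'x': 146, 'y': 47}}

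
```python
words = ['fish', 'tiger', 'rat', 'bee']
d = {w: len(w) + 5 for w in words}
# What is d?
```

{'fish': 9, 'tiger': 10, 'rat': 8, 'bee': 8}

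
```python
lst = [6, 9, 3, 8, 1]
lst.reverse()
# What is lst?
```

[1, 8, 3, 9, 6]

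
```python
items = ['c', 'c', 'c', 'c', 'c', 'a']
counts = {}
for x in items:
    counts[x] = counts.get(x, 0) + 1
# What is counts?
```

Initial: counts = {}, items = ['c', 'c', 'c', 'c', 'c', 'a']
See 'c': counts = {'c': 1}
See 'c': counts = {'c': 2}
See 'c': counts = {'c': 3}
See 'c': counts = {'c': 4}
See 'c': counts = {'c': 5}
See 'a': counts = {'c': 5, 'a': 1}

{'c': 5, 'a': 1}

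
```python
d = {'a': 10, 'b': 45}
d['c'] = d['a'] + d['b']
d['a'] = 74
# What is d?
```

After line 1: d = {'a': 10, 'b': 45}
After line 2 (d['c'] = 10 + 45): d = {'a': 10, 'b': 45, 'c': 55}
After line 3: d = {'a': 74, 'b': 45, 'c': 55}

{'a': 74, 'b': 45, 'c': 55}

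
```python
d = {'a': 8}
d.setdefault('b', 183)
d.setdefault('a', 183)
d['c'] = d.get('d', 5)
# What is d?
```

After line 1: d = {'a': 8}
After line 2 (setdefault adds 'b'=183): d = {'a': 8, 'b': 183}
After line 3 (setdefault 'a' no-op, already exists): d = {'a': 8, 'b': 183}
After line 4 (get('d', 5) returns default since 'd' not in d): d = {'a': 8, 'b': 183, 'c': 5}

{'a': 8, 'b': 183, 'c': 5}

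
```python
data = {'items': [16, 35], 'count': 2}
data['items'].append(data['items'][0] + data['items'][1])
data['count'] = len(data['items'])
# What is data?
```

After line 1: data = {'items': [16, 35], 'count': 2}
After line 2 (append 16 + 35 = 51): data = {'items': [16, 35, 51], 'count': 2}
After line 3 (count = len(items) = 3): data = {'items': [16, 35, 51], 'count': 3}

{'items': [16, 35, 51], 'count': 3}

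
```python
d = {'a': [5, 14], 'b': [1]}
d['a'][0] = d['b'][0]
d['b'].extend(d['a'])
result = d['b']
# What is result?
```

After line 1: d = {'a': [5, 14], 'b': [1]}
After line 2 (a[0] = b[0] = 1): d = {'a': [1, 14], 'b': [1]}
After line 3 (b.extend(a) appends [1, 14]): d = {'a': [1, 14], 'b': [1, 1, 14]}
After line 4: result = d['b'] = [1, 1, 14]

[1, 1, 14]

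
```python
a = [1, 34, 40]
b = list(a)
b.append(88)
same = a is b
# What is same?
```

After line 1: a = [1, 34, 40]
After line 2 (b = list(a) is a shallow copy, new object): a = [1, 34, 40], b = [1, 34, 40]
After line 3 (append only mutates b): a = [1, 34, 40], b = [1, 34, 40, 88]
After line 4 (same = a is b; different objects -> False): same = False

False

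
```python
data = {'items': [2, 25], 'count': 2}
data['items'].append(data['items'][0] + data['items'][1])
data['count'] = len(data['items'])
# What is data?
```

After line 1: data = {'items': [2, 25], 'count': 2}
After line 2 (append 2 + 25 = 27): data = {'items': [2, 25, 27], 'count': 2}
After line 3 (count = len(items) = 3): data = {'items': [2, 25, 27], 'count': 3}

{'items': [2, 25, 27], 'count': 3}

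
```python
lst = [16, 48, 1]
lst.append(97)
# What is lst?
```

[16, 48, 1, 97]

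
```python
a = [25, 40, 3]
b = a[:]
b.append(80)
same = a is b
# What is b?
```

After line 1: a = [25, 40, 3]
After line 2 (b = a[:] is a shallow copy, new object): a = [25, 40, 3], b = [25, 40, 3]
After line 3 (append only mutates b): a = [25, 40, 3], b = [25, 40, 3, 80]
After line 4 (same = a is b; different objects -> False): same = False

[25, 40, 3, 80]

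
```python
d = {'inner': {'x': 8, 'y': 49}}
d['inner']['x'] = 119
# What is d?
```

After line 1: d = {'inner': {'x': 8, 'y': 49}}
After line 2 (inner x overwritten): d = {'inner': {'x': 119, 'y': 49}}

{'inner': {'x': 119, 'y': 49}}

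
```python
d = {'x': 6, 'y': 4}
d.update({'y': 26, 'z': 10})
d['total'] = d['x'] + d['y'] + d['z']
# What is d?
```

After line 1: d = {'x': 6, 'y': 4}
After line 2 (y overwritten, z added): d = {'x': 6, 'y': 26, 'z': 10}
After line 3 (total = 6 + 26 + 10 = 42): d = {'x': 6, 'y': 26, 'z': 10, 'total': 42}

{'x': 6, 'y': 26, 'z': 10, 'total': 42}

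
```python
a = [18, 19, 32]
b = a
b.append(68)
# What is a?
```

After line 1: a = [18, 19, 32]
After line 2 (b = a is an alias, same object): a = [18, 19, 32], b = [18, 19, 32]
After line 3 (b.append mutates the shared list): a = [18, 19, 32, 68], b = [18, 19, 32, 68]

[18, 19, 32, 68]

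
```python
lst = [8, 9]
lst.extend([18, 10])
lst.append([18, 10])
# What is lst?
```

After line 1: lst = [8, 9]
After line 2 (extend unpacks [18, 10]): lst = [8, 9, 18, 10]
After line 3 (append adds [18, 10] as single element): lst = [8, 9, 18, 10, [18, 10]]

[8, 9, 18, 10, [18, 10]]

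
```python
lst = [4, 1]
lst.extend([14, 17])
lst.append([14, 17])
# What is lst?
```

After line 1: lst = [4, 1]
After line 2 (extend unpacks [14, 17]): lst = [4, 1, 14, 17]
After line 3 (append adds [14, 17] as single element): lst = [4, 1, 14, 17, [14, 17]]

[4, 1, 14, 17, [14, 17]]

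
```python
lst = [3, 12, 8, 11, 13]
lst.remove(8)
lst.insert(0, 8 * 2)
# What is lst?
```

After line 1: lst = [3, 12, 8, 11, 13]
After line 2 (remove first 8): lst = [3, 12, 11, 13]
After line 3 (insert 16 at index 0): lst = [16, 3, 12, 11, 13]

[16, 3, 12, 11, 13]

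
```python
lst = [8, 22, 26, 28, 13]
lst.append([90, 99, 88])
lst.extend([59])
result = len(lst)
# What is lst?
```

After line 1: lst = [8, 22, 26, 28, 13]
After line 2 (append adds [90, 99, 88] as single element): lst = [8, 22, 26, 28, 13, [90, 99, 88]]
After line 3 (extend unpacks [59], adds 59): lst = [8, 22, 26, 28, 13, [90, 99, 88], 59]
After line 4: result = len(lst) = 7

[8, 22, 26, 28, 13, [90, 99, 88], 59]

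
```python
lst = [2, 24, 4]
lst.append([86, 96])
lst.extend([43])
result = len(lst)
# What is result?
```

After line 1: lst = [2, 24, 4]
After line 2 (append adds [86, 96] as single element): lst = [2, 24, 4, [86, 96]]
After line 3 (extend unpacks [43], adds 43): lst = [2, 24, 4, [86, 96], 43]
After line 4: result = len(lst) = 5

5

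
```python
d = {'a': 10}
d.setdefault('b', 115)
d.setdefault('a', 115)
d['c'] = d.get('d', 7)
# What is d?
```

After line 1: d = {'a': 10}
After line 2 (setdefault adds 'b'=115): d = {'a': 10, 'b': 115}
After line 3 (setdefault 'a' no-op, already exists): d = {'a': 10, 'b': 115}
After line 4 (get('d', 7) returns default since 'd' not in d): d = {'a': 10, 'b': 115, 'c': 7}

{'a': 10, 'b': 115, 'c': 7}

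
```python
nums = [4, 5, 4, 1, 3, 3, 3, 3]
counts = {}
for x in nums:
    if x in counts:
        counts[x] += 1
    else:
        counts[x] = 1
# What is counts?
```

Initial: counts = {}, nums = [4, 5, 4, 1, 3, 3, 3, 3]
See 4: counts = {4: 1}
See 5: counts = {4: 1, 5: 1}
See 4: counts = {4: 2, 5: 1}
See 1: counts = {4: 2, 5: 1, 1: 1}
See 3: counts = {4: 2, 5: 1, 1: 1, 3: 1}
See 3: counts = {4: 2, 5: 1, 1: 1, 3: 2}
See 3: counts = {4: 2, 5: 1, 1: 1, 3: 3}
See 3: counts = {4: 2, 5: 1, 1: 1, 3: 4}

{4: 2, 5: 1, 1: 1, 3: 4}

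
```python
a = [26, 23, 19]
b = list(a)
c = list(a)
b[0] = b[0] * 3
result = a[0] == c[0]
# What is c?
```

After line 1: a = [26, 23, 19]
After line 2 (b = list(a), copy): a = [26, 23, 19], b = [26, 23, 19]
After line 3 (c = list(a) is a copy, new object): c = [26, 23, 19]
After line 4 (b[0] = 26 * 3 = 78; only b mutates (copy)): a = [26, 23, 19], b = [78, 23, 19], c = [26, 23, 19]
After line 5 (a[0] = 26, c[0] = 26; result = True)

[26, 23, 19]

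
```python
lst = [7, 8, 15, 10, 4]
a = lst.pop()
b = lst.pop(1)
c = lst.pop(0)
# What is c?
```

After line 1: lst = [7, 8, 15, 10, 4]
After line 2 (pop() -> a = 4): lst = [7, 8, 15, 10]
After line 3 (pop(1) -> b = 8): lst = [7, 15, 10]
After line 4 (pop(0) -> c = 7): lst = [15, 10]

7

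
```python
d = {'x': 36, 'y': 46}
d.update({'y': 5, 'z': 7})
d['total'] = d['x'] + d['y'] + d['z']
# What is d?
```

After line 1: d = {'x': 36, 'y': 46}
After line 2 (y overwritten, z added): d = {'x': 36, 'y': 5, 'z': 7}
After line 3 (total = 36 + 5 + 7 = 48): d = {'x': 36, 'y': 5, 'z': 7, 'total': 48}

{'x': 36, 'y': 5, 'z': 7, 'total': 48}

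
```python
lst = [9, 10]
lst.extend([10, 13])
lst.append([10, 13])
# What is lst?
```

After line 1: lst = [9, 10]
After line 2 (extend unpacks [10, 13]): lst = [9, 10, 10, 13]
After line 3 (append adds [10, 13] as single element): lst = [9, 10, 10, 13, [10, 13]]

[9, 10, 10, 13, [10, 13]]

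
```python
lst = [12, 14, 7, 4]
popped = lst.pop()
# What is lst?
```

[12, 14, 7]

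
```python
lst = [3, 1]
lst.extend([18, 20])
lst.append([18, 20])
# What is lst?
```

After line 1: lst = [3, 1]
After line 2 (extend unpacks [18, 20]): lst = [3, 1, 18, 20]
After line 3 (append adds [18, 20] as single element): lst = [3, 1, 18, 20, [18, 20]]

[3, 1, 18, 20, [18, 20]]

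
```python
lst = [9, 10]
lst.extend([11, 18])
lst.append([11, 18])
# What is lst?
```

After line 1: lst = [9, 10]
After line 2 (extend unpacks [11, 18]): lst = [9, 10, 11, 18]
After line 3 (append adds [11, 18] as single element): lst = [9, 10, 11, 18, [11, 18]]

[9, 10, 11, 18, [11, 18]]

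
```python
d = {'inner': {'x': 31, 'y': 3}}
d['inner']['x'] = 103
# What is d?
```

After line 1: d = {'inner': {'x': 31, 'y': 3}}
After line 2 (inner x overwritten): d = {'inner': {'x': 103, 'y': 3}}

{'inner': {'x': 103, 'y': 3}}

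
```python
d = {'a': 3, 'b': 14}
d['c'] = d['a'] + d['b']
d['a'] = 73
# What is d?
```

After line 1: d = {'a': 3, 'b': 14}
After line 2 (d['c'] = 3 + 14): d = {'a': 3, 'b': 14, 'c': 17}
After line 3: d = {'a': 73, 'b': 14, 'c': 17}

{'a': 73, 'b': 14, 'c': 17}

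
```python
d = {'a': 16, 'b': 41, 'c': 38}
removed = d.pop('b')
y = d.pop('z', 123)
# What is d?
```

After line 1: d = {'a': 16, 'b': 41, 'c': 38}
After line 2 (pop 'b' returns 41): d = {'a': 16, 'c': 38}, removed = 41
After line 3 (pop 'z' missing, returns default 123): d = {'a': 16, 'c': 38}, y = 123

{'a': 16, 'c': 38}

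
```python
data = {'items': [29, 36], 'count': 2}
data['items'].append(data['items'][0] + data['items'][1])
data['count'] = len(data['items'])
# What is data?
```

After line 1: data = {'items': [29, 36], 'count': 2}
After line 2 (append 29 + 36 = 65): data = {'items': [29, 36, 65], 'count': 2}
After line 3 (count = len(items) = 3): data = {'items': [29, 36, 65], 'count': 3}

{'items': [29, 36, 65], 'count': 3}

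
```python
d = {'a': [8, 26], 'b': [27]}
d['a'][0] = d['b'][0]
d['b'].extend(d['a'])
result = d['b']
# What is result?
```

After line 1: d = {'a': [8, 26], 'b': [27]}
After line 2 (a[0] = b[0] = 27): d = {'a': [27, 26], 'b': [27]}
After line 3 (b.extend(a) appends [27, 26]): d = {'a': [27, 26], 'b': [27, 27, 26]}
After line 4: result = d['b'] = [27, 27, 26]

[27, 27, 26]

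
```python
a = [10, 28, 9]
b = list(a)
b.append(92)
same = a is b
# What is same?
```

After line 1: a = [10, 28, 9]
After line 2 (b = list(a) is a shallow copy, new object): a = [10, 28, 9], b = [10, 28, 9]
After line 3 (append only mutates b): a = [10, 28, 9], b = [10, 28, 9, 92]
After line 4 (same = a is b; different objects -> False): same = False

False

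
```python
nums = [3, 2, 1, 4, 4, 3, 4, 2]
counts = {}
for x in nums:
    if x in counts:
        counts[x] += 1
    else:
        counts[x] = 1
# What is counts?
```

Initial: counts = {}, nums = [3, 2, 1, 4, 4, 3, 4, 2]
See 3: counts = {3: 1}
See 2: counts = {3: 1, 2: 1}
See 1: counts = {3: 1, 2: 1, 1: 1}
See 4: counts = {3: 1, 2: 1, 1: 1, 4: 1}
See 4: counts = {3: 1, 2: 1, 1: 1, 4: 2}
See 3: counts = {3: 2, 2: 1, 1: 1, 4: 2}
See 4: counts = {3: 2, 2: 1, 1: 1, 4: 3}
See 2: counts = {3: 2, 2: 2, 1: 1, 4: 3}

{3: 2, 2: 2, 1: 1, 4: 3}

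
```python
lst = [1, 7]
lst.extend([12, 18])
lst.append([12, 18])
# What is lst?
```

After line 1: lst = [1, 7]
After line 2 (extend unpacks [12, 18]): lst = [1, 7, 12, 18]
After line 3 (append adds [12, 18] as single element): lst = [1, 7, 12, 18, [12, 18]]

[1, 7, 12, 18, [12, 18]]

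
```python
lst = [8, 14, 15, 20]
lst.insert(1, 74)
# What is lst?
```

[8, 74, 14, 15, 20]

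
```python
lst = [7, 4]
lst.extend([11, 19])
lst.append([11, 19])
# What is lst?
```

After line 1: lst = [7, 4]
After line 2 (extend unpacks [11, 19]): lst = [7, 4, 11, 19]
After line 3 (append adds [11, 19] as single element): lst = [7, 4, 11, 19, [11, 19]]

[7, 4, 11, 19, [11, 19]]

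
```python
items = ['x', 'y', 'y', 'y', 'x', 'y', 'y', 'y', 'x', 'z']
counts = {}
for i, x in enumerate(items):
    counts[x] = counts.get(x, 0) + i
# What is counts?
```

Initial: counts = {}, items = ['x', 'y', 'y', 'y', 'x', 'y', 'y', 'y', 'x', 'z']
i=0, x='x': counts = {'x': 0}
i=1, x='y': counts = {'x': 0, 'y': 1}
i=2, x='y': counts = {'x': 0, 'y': 3}
i=3, x='y': counts = {'x': 0, 'y': 6}
i=4, x='x': counts = {'x': 4, 'y': 6}
i=5, x='y': counts = {'x': 4, 'y': 11}
i=6, x='y': counts = {'x': 4, 'y': 17}
i=7, x='y': counts = {'x': 4, 'y': 24}
i=8, x='x': counts = {'x': 12, 'y': 24}
i=9, x='z': counts = {'x': 12, 'y': 24, 'z': 9}

{'x': 12, 'y': 24, 'z': 9}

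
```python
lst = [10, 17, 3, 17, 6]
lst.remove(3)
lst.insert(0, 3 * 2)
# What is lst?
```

After line 1: lst = [10, 17, 3, 17, 6]
After line 2 (remove first 3): lst = [10, 17, 17, 6]
After line 3 (insert 6 at index 0): lst = [6, 10, 17, 17, 6]

[6, 10, 17, 17, 6]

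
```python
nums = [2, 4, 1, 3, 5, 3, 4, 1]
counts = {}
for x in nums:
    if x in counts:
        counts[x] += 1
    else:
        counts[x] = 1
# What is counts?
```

Initial: counts = {}, nums = [2, 4, 1, 3, 5, 3, 4, 1]
See 2: counts = {2: 1}
See 4: counts = {2: 1, 4: 1}
See 1: counts = {2: 1, 4: 1, 1: 1}
See 3: counts = {2: 1, 4: 1, 1: 1, 3: 1}
See 5: counts = {2: 1, 4: 1, 1: 1, 3: 1, 5: 1}
See 3: counts = {2: 1, 4: 1, 1: 1, 3: 2, 5: 1}
See 4: counts = {2: 1, 4: 2, 1: 1, 3: 2, 5: 1}
See 1: counts = {2: 1, 4: 2, 1: 2, 3: 2, 5: 1}

{2: 1, 4: 2, 1: 2, 3: 2, 5: 1}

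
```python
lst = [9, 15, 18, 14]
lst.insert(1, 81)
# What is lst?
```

[9, 81, 15, 18, 14]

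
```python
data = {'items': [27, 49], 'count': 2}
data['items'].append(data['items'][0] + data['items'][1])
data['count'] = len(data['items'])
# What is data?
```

After line 1: data = {'items': [27, 49], 'count': 2}
After line 2 (append 27 + 49 = 76): data = {'items': [27, 49, 76], 'count': 2}
After line 3 (count = len(items) = 3): data = {'items': [27, 49, 76], 'count': 3}

{'items': [27, 49, 76], 'count': 3}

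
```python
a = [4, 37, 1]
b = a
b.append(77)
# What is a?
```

After line 1: a = [4, 37, 1]
After line 2 (b = a is an alias, same object): a = [4, 37, 1], b = [4, 37, 1]
After line 3 (b.append mutates the shared list): a = [4, 37, 1, 77], b = [4, 37, 1, 77]

[4, 37, 1, 77]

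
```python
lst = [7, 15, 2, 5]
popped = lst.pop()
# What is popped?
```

5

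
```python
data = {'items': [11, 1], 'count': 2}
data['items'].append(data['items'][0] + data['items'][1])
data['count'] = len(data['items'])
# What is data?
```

After line 1: data = {'items': [11, 1], 'count': 2}
After line 2 (append 11 + 1 = 12): data = {'items': [11, 1, 12], 'count': 2}
After line 3 (count = len(items) = 3): data = {'items': [11, 1, 12], 'count': 3}

{'items': [11, 1, 12], 'count': 3}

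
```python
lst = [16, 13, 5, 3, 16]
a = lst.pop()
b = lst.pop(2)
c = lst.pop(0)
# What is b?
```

After line 1: lst = [16, 13, 5, 3, 16]
After line 2 (pop() -> a = 16): lst = [16, 13, 5, 3]
After line 3 (pop(2) -> b = 5): lst = [16, 13, 3]
After line 4 (pop(0) -> c = 16): lst = [13, 3]

5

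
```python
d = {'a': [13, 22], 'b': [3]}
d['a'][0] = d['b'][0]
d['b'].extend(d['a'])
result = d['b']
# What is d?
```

After line 1: d = {'a': [13, 22], 'b': [3]}
After line 2 (a[0] = b[0] = 3): d = {'a': [3, 22], 'b': [3]}
After line 3 (b.extend(a) appends [3, 22]): d = {'a': [3, 22], 'b': [3, 3, 22]}
After line 4: result = d['b'] = [3, 3, 22]

{'a': [3, 22], 'b': [3, 3, 22]}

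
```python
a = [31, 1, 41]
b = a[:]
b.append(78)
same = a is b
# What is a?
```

After line 1: a = [31, 1, 41]
After line 2 (b = a[:] is a shallow copy, new object): a = [31, 1, 41], b = [31, 1, 41]
After line 3 (append only mutates b): a = [31, 1, 41], b = [31, 1, 41, 78]
After line 4 (same = a is b; different objects -> False): same = False

[31, 1, 41]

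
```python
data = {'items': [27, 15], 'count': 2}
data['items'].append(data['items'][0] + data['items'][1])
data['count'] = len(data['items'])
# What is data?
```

After line 1: data = {'items': [27, 15], 'count': 2}
After line 2 (append 27 + 15 = 42): data = {'items': [27, 15, 42], 'count': 2}
After line 3 (count = len(items) = 3): data = {'items': [27, 15, 42], 'count': 3}

{'items': [27, 15, 42], 'count': 3}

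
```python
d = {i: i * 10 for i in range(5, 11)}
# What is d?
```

{5: 50, 6: 60, 7: 70, 8: 80, 9: 90, 10: 100}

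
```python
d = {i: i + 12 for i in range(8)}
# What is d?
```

{0: 12, 1: 13, 2: 14, 3: 15, 4: 16, 5: 17, 6: 18, 7: 19}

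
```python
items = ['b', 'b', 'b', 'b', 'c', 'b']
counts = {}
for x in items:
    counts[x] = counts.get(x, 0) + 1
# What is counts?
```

Initial: counts = {}, items = ['b', 'b', 'b', 'b', 'c', 'b']
See 'b': counts = {'b': 1}
See 'b': counts = {'b': 2}
See 'b': counts = {'b': 3}
See 'b': counts = {'b': 4}
See 'c': counts = {'b': 4, 'c': 1}
See 'b': counts = {'b': 5, 'c': 1}

{'b': 5, 'c': 1}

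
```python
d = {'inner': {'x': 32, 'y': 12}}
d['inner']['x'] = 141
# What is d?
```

After line 1: d = {'inner': {'x': 32, 'y': 12}}
After line 2 (inner x overwritten): d = {'inner': {'x': 141, 'y': 12}}

{'inner': {'x': 141, 'y': 12}}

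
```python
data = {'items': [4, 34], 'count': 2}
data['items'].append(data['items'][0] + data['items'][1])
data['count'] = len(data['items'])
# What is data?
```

After line 1: data = {'items': [4, 34], 'count': 2}
After line 2 (append 4 + 34 = 38): data = {'items': [4, 34, 38], 'count': 2}
After line 3 (count = len(items) = 3): data = {'items': [4, 34, 38], 'count': 3}

{'items': [4, 34, 38], 'count': 3}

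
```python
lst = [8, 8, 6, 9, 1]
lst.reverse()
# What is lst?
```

[1, 9, 6, 8, 8]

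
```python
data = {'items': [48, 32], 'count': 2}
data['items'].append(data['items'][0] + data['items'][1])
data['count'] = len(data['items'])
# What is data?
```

After line 1: data = {'items': [48, 32], 'count': 2}
After line 2 (append 48 + 32 = 80): data = {'items': [48, 32, 80], 'count': 2}
After line 3 (count = len(items) = 3): data = {'items': [48, 32, 80], 'count': 3}

{'items': [48, 32, 80], 'count': 3}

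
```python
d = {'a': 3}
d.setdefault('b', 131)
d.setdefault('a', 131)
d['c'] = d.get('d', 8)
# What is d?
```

After line 1: d = {'a': 3}
After line 2 (setdefault adds 'b'=131): d = {'a': 3, 'b': 131}
After line 3 (setdefault 'a' no-op, already exists): d = {'a': 3, 'b': 131}
After line 4 (get('d', 8) returns default since 'd' not in d): d = {'a': 3, 'b': 131, 'c': 8}

{'a': 3, 'b': 131, 'c': 8}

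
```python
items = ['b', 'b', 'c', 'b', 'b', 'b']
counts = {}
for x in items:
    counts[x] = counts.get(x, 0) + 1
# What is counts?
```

Initial: counts = {}, items = ['b', 'b', 'c', 'b', 'b', 'b']
See 'b': counts = {'b': 1}
See 'b': counts = {'b': 2}
See 'c': counts = {'b': 2, 'c': 1}
See 'b': counts = {'b': 3, 'c': 1}
See 'b': counts = {'b': 4, 'c': 1}
See 'b': counts = {'b': 5, 'c': 1}

{'b': 5, 'c': 1}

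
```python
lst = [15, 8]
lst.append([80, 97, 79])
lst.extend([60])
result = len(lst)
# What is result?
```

After line 1: lst = [15, 8]
After line 2 (append adds [80, 97, 79] as single element): lst = [15, 8, [80, 97, 79]]
After line 3 (extend unpacks [60], adds 60): lst = [15, 8, [80, 97, 79], 60]
After line 4: result = len(lst) = 4

4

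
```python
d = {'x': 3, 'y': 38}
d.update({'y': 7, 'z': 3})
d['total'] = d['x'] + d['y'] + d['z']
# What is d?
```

After line 1: d = {'x': 3, 'y': 38}
After line 2 (y overwritten, z added): d = {'x': 3, 'y': 7, 'z': 3}
After line 3 (total = 3 + 7 + 3 = 13): d = {'x': 3, 'y': 7, 'z': 3, 'total': 13}

{'x': 3, 'y': 7, 'z': 3, 'total': 13}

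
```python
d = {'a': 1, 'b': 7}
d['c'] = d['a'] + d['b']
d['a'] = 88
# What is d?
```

After line 1: d = {'a': 1, 'b': 7}
After line 2 (d['c'] = 1 + 7): d = {'a': 1, 'b': 7, 'c': 8}
After line 3: d = {'a': 88, 'b': 7, 'c': 8}

{'a': 88, 'b': 7, 'c': 8}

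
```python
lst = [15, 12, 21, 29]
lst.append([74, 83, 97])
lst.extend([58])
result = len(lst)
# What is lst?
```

After line 1: lst = [15, 12, 21, 29]
After line 2 (append adds [74, 83, 97] as single element): lst = [15, 12, 21, 29, [74, 83, 97]]
After line 3 (extend unpacks [58], adds 58): lst = [15, 12, 21, 29, [74, 83, 97], 58]
After line 4: result = len(lst) = 6

[15, 12, 21, 29, [74, 83, 97], 58]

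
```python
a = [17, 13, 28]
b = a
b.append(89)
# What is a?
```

After line 1: a = [17, 13, 28]
After line 2 (b = a is an alias, same object): a = [17, 13, 28], b = [17, 13, 28]
After line 3 (b.append mutates the shared list): a = [17, 13, 28, 89], b = [17, 13, 28, 89]

[17, 13, 28, 89]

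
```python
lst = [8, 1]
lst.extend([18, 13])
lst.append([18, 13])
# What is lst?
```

After line 1: lst = [8, 1]
After line 2 (extend unpacks [18, 13]): lst = [8, 1, 18, 13]
After line 3 (append adds [18, 13] as single element): lst = [8, 1, 18, 13, [18, 13]]

[8, 1, 18, 13, [18, 13]]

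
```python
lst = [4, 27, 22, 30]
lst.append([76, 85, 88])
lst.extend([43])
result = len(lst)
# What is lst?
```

After line 1: lst = [4, 27, 22, 30]
After line 2 (append adds [76, 85, 88] as single element): lst = [4, 27, 22, 30, [76, 85, 88]]
After line 3 (extend unpacks [43], adds 43): lst = [4, 27, 22, 30, [76, 85, 88], 43]
After line 4: result = len(lst) = 6

[4, 27, 22, 30, [76, 85, 88], 43]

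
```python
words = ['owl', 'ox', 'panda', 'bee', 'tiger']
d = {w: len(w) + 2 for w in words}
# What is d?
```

{'owl': 5, 'ox': 4, 'panda': 7, 'bee': 5, 'tiger': 7}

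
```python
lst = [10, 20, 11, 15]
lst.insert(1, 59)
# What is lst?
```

[10, 59, 20, 11, 15]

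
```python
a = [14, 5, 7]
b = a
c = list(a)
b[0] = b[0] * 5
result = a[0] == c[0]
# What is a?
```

After line 1: a = [14, 5, 7]
After line 2 (b = a, alias): a = [14, 5, 7], b = [14, 5, 7]
After line 3 (c = list(a) is a copy, new object): c = [14, 5, 7]
After line 4 (b[0] = 14 * 5 = 70; mutates shared a/b): a = b = [70, 5, 7], c = [14, 5, 7]
After line 5 (a[0] = 70, c[0] = 14; result = False)

[70, 5, 7]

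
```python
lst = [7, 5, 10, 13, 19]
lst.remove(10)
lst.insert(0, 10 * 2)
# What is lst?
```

After line 1: lst = [7, 5, 10, 13, 19]
After line 2 (remove first 10): lst = [7, 5, 13, 19]
After line 3 (insert 20 at index 0): lst = [20, 7, 5, 13, 19]

[20, 7, 5, 13, 19]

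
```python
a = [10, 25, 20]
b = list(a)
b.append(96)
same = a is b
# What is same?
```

After line 1: a = [10, 25, 20]
After line 2 (b = list(a) is a shallow copy, new object): a = [10, 25, 20], b = [10, 25, 20]
After line 3 (append only mutates b): a = [10, 25, 20], b = [10, 25, 20, 96]
After line 4 (same = a is b; different objects -> False): same = False

False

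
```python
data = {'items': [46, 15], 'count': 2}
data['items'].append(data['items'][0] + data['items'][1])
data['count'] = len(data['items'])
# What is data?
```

After line 1: data = {'items': [46, 15], 'count': 2}
After line 2 (append 46 + 15 = 61): data = {'items': [46, 15, 61], 'count': 2}
After line 3 (count = len(items) = 3): data = {'items': [46, 15, 61], 'count': 3}

{'items': [46, 15, 61], 'count': 3}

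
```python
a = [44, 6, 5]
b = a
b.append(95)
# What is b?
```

After line 1: a = [44, 6, 5]
After line 2 (b = a is an alias, same object): a = [44, 6, 5], b = [44, 6, 5]
After line 3 (b.append mutates the shared list): a = [44, 6, 5, 95], b = [44, 6, 5, 95]

[44, 6, 5, 95]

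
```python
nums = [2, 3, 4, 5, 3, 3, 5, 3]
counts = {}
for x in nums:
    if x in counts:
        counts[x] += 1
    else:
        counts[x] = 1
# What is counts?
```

Initial: counts = {}, nums = [2, 3, 4, 5, 3, 3, 5, 3]
See 2: counts = {2: 1}
See 3: counts = {2: 1, 3: 1}
See 4: counts = {2: 1, 3: 1, 4: 1}
See 5: counts = {2: 1, 3: 1, 4: 1, 5: 1}
See 3: counts = {2: 1, 3: 2, 4: 1, 5: 1}
See 3: counts = {2: 1, 3: 3, 4: 1, 5: 1}
See 5: counts = {2: 1, 3: 3, 4: 1, 5: 2}
See 3: counts = {2: 1, 3: 4, 4: 1, 5: 2}

{2: 1, 3: 4, 4: 1, 5: 2}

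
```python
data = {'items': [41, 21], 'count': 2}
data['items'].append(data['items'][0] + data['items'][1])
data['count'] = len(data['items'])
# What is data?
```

After line 1: data = {'items': [41, 21], 'count': 2}
After line 2 (append 41 + 21 = 62): data = {'items': [41, 21, 62], 'count': 2}
After line 3 (count = len(items) = 3): data = {'items': [41, 21, 62], 'count': 3}

{'items': [41, 21, 62], 'count': 3}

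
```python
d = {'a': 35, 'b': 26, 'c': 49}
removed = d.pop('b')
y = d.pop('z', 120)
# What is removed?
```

After line 1: d = {'a': 35, 'b': 26, 'c': 49}
After line 2 (pop 'b' returns 26): d = {'a': 35, 'c': 49}, removed = 26
After line 3 (pop 'z' missing, returns default 120): d = {'a': 35, 'c': 49}, y = 120

26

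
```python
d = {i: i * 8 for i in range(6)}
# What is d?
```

{0: 0, 1: 8, 2: 16, 3: 24, 4: 32, 5: 40}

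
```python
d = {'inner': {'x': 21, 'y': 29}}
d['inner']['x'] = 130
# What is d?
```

After line 1: d = {'inner': {'x': 21, 'y': 29}}
After line 2 (inner x overwritten): d = {'inner': {'x': 130, 'y': 29}}

{'inner': {'x': 130, 'y': 29}}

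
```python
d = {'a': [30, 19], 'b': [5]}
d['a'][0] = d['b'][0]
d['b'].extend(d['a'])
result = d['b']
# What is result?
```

After line 1: d = {'a': [30, 19], 'b': [5]}
After line 2 (a[0] = b[0] = 5): d = {'a': [5, 19], 'b': [5]}
After line 3 (b.extend(a) appends [5, 19]): d = {'a': [5, 19], 'b': [5, 5, 19]}
After line 4: result = d['b'] = [5, 5, 19]

[5, 5, 19]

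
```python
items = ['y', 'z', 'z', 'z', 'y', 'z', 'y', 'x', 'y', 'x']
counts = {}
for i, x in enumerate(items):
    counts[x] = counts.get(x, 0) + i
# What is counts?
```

Initial: counts = {}, items = ['y', 'z', 'z', 'z', 'y', 'z', 'y', 'x', 'y', 'x']
i=0, x='y': counts = {'y': 0}
i=1, x='z': counts = {'y': 0, 'z': 1}
i=2, x='z': counts = {'y': 0, 'z': 3}
i=3, x='z': counts = {'y': 0, 'z': 6}
i=4, x='y': counts = {'y': 4, 'z': 6}
i=5, x='z': counts = {'y': 4, 'z': 11}
i=6, x='y': counts = {'y': 10, 'z': 11}
i=7, x='x': counts = {'y': 10, 'z': 11, 'x': 7}
i=8, x='y': counts = {'y': 18, 'z': 11, 'x': 7}
i=9, x='x': counts = {'y': 18, 'z': 11, 'x': 16}

{'y': 18, 'z': 11, 'x': 16}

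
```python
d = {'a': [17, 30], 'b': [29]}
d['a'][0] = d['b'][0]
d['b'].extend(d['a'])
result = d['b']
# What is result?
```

After line 1: d = {'a': [17, 30], 'b': [29]}
After line 2 (a[0] = b[0] = 29): d = {'a': [29, 30], 'b': [29]}
After line 3 (b.extend(a) appends [29, 30]): d = {'a': [29, 30], 'b': [29, 29, 30]}
After line 4: result = d['b'] = [29, 29, 30]

[29, 29, 30]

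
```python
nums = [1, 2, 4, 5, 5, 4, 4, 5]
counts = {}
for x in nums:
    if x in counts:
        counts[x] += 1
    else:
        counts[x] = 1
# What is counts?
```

Initial: counts = {}, nums = [1, 2, 4, 5, 5, 4, 4, 5]
See 1: counts = {1: 1}
See 2: counts = {1: 1, 2: 1}
See 4: counts = {1: 1, 2: 1, 4: 1}
See 5: counts = {1: 1, 2: 1, 4: 1, 5: 1}
See 5: counts = {1: 1, 2: 1, 4: 1, 5: 2}
See 4: counts = {1: 1, 2: 1, 4: 2, 5: 2}
See 4: counts = {1: 1, 2: 1, 4: 3, 5: 2}
See 5: counts = {1: 1, 2: 1, 4: 3, 5: 3}

{1: 1, 2: 1, 4: 3, 5: 3}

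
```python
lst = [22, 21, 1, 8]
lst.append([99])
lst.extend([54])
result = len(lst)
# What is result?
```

After line 1: lst = [22, 21, 1, 8]
After line 2 (append adds [99] as single element): lst = [22, 21, 1, 8, [99]]
After line 3 (extend unpacks [54], adds 54): lst = [22, 21, 1, 8, [99], 54]
After line 4: result = len(lst) = 6

6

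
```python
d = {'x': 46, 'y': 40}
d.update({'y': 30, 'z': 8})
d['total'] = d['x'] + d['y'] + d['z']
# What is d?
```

After line 1: d = {'x': 46, 'y': 40}
After line 2 (y overwritten, z added): d = {'x': 46, 'y': 30, 'z': 8}
After line 3 (total = 46 + 30 + 8 = 84): d = {'x': 46, 'y': 30, 'z': 8, 'total': 84}

{'x': 46, 'y': 30, 'z': 8, 'total': 84}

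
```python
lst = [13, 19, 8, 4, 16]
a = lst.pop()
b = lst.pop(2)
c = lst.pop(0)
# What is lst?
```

After line 1: lst = [13, 19, 8, 4, 16]
After line 2 (pop() -> a = 16): lst = [13, 19, 8, 4]
After line 3 (pop(2) -> b = 8): lst = [13, 19, 4]
After line 4 (pop(0) -> c = 13): lst = [19, 4]

[19, 4]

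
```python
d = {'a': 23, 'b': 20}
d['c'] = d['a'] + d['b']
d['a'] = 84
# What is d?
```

After line 1: d = {'a': 23, 'b': 20}
After line 2 (d['c'] = 23 + 20): d = {'a': 23, 'b': 20, 'c': 43}
After line 3: d = {'a': 84, 'b': 20, 'c': 43}

{'a': 84, 'b': 20, 'c': 43}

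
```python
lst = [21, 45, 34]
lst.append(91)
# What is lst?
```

[21, 45, 34, 91]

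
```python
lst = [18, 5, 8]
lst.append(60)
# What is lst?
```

[18, 5, 8, 60]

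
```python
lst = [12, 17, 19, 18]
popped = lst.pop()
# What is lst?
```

[12, 17, 19]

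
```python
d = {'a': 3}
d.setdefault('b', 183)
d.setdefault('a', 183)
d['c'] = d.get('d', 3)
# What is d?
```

After line 1: d = {'a': 3}
After line 2 (setdefault adds 'b'=183): d = {'a': 3, 'b': 183}
After line 3 (setdefault 'a' no-op, already exists): d = {'a': 3, 'b': 183}
After line 4 (get('d', 3) returns default since 'd' not in d): d = {'a': 3, 'b': 183, 'c': 3}

{'a': 3, 'b': 183, 'c': 3}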